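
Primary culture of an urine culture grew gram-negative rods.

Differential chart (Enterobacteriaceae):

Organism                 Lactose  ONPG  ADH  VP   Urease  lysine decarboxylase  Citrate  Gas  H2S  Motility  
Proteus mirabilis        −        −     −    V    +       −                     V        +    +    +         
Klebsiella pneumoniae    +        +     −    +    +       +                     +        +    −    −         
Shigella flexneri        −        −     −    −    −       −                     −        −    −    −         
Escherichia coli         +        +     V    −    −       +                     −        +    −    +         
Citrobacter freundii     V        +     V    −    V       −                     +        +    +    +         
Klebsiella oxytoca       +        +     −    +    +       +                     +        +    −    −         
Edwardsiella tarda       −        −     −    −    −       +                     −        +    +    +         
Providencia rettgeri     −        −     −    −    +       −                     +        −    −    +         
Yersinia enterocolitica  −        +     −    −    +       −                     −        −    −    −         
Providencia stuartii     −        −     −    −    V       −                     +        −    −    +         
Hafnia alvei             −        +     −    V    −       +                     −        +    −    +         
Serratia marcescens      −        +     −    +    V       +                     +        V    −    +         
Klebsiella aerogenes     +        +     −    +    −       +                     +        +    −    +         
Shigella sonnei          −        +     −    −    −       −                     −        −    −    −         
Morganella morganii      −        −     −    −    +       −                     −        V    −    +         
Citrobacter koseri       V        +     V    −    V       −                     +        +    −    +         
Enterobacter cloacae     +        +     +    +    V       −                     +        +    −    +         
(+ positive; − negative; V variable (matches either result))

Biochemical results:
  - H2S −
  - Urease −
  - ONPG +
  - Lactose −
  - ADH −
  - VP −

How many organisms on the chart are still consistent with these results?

ADH −: excludes Enterobacter cloacae — 16 left.
Urease −: excludes 6 organisms — 10 left.
ONPG +: excludes Shigella flexneri, Edwardsiella tarda, Providencia stuartii — 7 left.
Lactose −: excludes Escherichia coli, Klebsiella aerogenes — 5 left.
VP −: excludes Serratia marcescens — 4 left.
H2S −: excludes Citrobacter freundii — 3 left.
Still consistent: Citrobacter koseri, Hafnia alvei, Shigella sonnei.

3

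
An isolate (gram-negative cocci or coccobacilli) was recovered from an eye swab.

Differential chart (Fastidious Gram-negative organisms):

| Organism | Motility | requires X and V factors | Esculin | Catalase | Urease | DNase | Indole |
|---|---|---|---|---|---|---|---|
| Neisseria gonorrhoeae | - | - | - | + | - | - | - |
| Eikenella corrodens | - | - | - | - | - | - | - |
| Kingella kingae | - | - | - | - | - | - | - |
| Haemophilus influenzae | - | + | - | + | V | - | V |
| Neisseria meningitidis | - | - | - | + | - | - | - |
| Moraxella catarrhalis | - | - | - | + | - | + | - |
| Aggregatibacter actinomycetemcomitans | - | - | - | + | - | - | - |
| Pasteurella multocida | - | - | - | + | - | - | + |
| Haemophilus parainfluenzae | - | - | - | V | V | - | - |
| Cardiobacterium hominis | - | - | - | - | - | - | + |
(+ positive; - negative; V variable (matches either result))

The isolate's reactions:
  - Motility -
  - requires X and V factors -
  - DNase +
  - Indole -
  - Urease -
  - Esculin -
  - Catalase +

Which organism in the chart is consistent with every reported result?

Moraxella catarrhalis

DNase +: excludes 9 organisms — 1 left.
Motility -: the one remaining candidate is consistent.
Indole -: the one remaining candidate is consistent.
requires X and V factors -: the one remaining candidate is consistent.
Catalase +: the one remaining candidate is consistent.
Urease -: the one remaining candidate is consistent.
Esculin -: the one remaining candidate is consistent.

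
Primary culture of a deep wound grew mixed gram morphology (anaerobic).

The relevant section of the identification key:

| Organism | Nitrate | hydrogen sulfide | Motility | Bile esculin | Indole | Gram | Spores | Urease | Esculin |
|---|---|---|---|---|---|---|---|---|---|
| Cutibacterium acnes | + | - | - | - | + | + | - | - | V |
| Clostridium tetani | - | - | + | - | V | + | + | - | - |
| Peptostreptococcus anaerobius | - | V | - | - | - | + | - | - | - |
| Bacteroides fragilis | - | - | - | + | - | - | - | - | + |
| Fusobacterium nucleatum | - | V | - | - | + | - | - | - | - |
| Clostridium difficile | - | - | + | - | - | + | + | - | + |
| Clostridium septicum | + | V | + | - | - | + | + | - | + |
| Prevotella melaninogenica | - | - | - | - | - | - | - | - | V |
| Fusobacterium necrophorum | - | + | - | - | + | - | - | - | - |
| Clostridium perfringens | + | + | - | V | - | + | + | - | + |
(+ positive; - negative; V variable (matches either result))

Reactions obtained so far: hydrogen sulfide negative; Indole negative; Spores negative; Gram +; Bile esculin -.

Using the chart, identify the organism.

Peptostreptococcus anaerobius

Indole -: excludes Cutibacterium acnes, Fusobacterium nucleatum, Fusobacterium necrophorum — 7 left.
Gram +: excludes Bacteroides fragilis, Prevotella melaninogenica — 5 left.
Spores -: excludes Clostridium tetani, Clostridium difficile, Clostridium septicum, Clostridium perfringens — 1 left.
hydrogen sulfide -: the one remaining candidate is consistent.
Bile esculin -: the one remaining candidate is consistent.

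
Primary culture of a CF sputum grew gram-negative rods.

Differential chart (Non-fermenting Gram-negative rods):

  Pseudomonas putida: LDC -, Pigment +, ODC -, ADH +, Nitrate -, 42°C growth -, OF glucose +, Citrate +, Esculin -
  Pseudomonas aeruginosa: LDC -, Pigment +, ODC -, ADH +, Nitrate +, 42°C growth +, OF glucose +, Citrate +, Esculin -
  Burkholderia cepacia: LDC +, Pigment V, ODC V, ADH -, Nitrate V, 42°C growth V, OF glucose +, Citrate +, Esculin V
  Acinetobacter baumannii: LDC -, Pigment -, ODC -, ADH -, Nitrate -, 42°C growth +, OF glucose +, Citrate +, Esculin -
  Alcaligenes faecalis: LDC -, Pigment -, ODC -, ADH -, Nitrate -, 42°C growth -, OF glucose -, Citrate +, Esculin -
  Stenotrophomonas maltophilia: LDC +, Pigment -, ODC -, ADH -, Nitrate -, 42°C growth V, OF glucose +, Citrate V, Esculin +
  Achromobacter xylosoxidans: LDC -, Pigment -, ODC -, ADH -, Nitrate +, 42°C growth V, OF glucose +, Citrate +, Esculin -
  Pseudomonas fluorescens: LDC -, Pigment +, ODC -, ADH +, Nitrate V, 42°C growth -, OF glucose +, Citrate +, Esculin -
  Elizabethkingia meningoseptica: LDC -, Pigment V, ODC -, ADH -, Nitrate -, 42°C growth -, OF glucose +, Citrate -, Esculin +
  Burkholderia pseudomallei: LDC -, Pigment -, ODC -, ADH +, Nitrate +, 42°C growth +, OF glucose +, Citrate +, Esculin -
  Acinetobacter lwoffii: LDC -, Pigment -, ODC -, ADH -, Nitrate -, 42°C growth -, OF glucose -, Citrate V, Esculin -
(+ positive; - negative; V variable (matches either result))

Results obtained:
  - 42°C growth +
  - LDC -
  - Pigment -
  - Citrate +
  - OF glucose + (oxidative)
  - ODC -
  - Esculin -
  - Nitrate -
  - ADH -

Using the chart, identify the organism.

Pigment -: excludes Pseudomonas putida, Pseudomonas aeruginosa, Pseudomonas fluorescens — 8 left.
LDC -: excludes Burkholderia cepacia, Stenotrophomonas maltophilia — 6 left.
42°C growth +: excludes Alcaligenes faecalis, Elizabethkingia meningoseptica, Acinetobacter lwoffii — 3 left.
ODC -: all 3 remaining candidates are consistent.
Nitrate -: excludes Achromobacter xylosoxidans, Burkholderia pseudomallei — 1 left.
Esculin -: the one remaining candidate is consistent.
ADH -: the one remaining candidate is consistent.
OF glucose +: the one remaining candidate is consistent.
Citrate +: the one remaining candidate is consistent.

Acinetobacter baumannii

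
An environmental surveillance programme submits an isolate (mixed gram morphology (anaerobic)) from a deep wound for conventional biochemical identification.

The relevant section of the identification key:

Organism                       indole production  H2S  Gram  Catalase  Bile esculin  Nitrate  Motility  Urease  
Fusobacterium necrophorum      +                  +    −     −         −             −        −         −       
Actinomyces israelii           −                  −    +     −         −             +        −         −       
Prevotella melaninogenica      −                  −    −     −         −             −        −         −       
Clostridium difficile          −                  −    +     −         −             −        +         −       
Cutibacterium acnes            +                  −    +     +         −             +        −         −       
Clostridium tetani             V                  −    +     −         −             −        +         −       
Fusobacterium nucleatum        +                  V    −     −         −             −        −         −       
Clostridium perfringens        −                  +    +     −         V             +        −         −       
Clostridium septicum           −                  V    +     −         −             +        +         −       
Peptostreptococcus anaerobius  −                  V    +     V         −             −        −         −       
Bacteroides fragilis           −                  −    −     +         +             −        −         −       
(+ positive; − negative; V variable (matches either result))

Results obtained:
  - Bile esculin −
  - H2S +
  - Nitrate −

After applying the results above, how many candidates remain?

Bile esculin −: excludes Bacteroides fragilis — 10 left.
H2S +: excludes 5 organisms — 5 left.
Nitrate −: excludes Clostridium perfringens, Clostridium septicum — 3 left.
Still consistent: Fusobacterium necrophorum, Fusobacterium nucleatum, Peptostreptococcus anaerobius.

3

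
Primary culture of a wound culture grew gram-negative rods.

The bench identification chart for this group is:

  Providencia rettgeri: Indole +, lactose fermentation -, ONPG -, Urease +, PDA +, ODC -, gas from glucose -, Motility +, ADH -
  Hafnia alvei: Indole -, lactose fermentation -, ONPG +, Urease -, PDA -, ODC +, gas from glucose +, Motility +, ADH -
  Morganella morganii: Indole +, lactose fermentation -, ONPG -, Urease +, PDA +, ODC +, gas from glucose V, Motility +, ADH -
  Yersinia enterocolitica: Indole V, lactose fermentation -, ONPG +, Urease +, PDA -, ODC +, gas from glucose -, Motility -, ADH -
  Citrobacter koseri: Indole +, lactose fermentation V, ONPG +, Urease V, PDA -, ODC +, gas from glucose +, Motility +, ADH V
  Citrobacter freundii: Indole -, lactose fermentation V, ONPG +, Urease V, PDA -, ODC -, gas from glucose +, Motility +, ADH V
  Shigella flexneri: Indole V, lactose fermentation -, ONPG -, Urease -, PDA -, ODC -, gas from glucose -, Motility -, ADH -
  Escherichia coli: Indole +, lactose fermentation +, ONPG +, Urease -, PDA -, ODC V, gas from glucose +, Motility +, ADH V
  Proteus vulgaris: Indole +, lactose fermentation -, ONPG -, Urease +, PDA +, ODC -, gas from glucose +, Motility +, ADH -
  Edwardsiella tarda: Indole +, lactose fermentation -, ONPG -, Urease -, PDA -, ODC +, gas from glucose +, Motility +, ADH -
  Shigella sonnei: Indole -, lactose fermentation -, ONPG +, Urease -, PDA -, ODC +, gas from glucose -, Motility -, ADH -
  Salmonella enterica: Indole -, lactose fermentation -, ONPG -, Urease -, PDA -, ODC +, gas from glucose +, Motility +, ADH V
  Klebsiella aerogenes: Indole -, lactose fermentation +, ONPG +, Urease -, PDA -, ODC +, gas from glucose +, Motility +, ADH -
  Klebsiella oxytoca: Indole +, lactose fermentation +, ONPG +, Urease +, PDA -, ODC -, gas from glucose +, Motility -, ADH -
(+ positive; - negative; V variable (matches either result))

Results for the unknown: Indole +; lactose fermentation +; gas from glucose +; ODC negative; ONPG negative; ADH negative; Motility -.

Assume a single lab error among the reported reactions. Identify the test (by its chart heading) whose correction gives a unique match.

ONPG

As reported, no row in the chart matches all 7 reactions.
Reversing ODC → still no organism matches.
Reversing gas from glucose → still no organism matches.
Reversing ONPG (to +) → unique match: Klebsiella oxytoca.
Reversing Motility → still no organism matches.
Reversing ADH → still no organism matches.
Reversing lactose fermentation → still no organism matches.
Reversing Indole → still no organism matches.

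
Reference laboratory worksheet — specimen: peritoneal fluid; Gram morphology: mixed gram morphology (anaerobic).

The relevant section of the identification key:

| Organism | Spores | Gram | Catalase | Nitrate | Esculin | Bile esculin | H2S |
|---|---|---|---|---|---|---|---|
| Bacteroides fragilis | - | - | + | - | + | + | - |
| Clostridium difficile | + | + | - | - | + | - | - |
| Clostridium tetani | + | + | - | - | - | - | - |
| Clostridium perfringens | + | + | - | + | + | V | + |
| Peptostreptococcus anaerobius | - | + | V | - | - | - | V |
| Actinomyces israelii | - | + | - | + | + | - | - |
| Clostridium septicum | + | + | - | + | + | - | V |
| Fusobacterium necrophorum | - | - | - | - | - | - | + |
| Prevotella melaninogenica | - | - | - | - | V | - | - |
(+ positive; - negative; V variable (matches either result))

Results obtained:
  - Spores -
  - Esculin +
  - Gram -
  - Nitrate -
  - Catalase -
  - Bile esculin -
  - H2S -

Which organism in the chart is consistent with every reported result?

Prevotella melaninogenica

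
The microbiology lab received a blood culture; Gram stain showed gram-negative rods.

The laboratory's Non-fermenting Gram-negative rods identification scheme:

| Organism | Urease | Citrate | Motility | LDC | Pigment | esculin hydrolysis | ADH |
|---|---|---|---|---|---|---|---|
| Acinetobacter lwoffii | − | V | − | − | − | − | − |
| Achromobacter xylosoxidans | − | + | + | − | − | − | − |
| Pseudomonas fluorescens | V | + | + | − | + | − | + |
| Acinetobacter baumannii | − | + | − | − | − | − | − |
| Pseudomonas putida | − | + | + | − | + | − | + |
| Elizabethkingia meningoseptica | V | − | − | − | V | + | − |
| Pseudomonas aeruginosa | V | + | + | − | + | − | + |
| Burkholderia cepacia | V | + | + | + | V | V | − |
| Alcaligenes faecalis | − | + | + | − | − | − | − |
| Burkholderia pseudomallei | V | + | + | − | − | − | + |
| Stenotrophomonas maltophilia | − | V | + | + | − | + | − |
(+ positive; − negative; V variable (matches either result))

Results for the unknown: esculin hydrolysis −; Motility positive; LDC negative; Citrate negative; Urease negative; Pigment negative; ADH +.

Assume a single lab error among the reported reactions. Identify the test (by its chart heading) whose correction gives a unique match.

As reported, no row in the chart matches all 7 reactions.
Reversing LDC → still no organism matches.
Reversing Pigment → still no organism matches.
Reversing Motility → still no organism matches.
Reversing ADH → still no organism matches.
Reversing esculin hydrolysis → still no organism matches.
Reversing Urease → still no organism matches.
Reversing Citrate (to +) → unique match: Burkholderia pseudomallei.

Citrate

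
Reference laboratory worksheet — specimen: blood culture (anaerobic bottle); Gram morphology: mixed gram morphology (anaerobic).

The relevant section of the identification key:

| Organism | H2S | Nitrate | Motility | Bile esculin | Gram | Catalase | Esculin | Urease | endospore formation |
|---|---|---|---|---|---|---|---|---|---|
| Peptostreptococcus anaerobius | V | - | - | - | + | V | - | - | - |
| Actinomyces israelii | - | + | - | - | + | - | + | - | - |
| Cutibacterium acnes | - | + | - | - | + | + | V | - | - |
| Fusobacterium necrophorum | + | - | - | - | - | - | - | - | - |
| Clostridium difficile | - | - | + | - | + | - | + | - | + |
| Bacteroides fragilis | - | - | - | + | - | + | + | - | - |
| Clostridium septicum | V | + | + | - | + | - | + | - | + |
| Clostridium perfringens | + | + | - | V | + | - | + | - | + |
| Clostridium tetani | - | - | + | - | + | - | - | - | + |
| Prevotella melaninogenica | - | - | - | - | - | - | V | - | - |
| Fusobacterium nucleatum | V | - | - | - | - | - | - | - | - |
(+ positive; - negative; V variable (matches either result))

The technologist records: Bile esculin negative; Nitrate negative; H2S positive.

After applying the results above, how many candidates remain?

Nitrate -: excludes Actinomyces israelii, Cutibacterium acnes, Clostridium septicum, Clostridium perfringens — 7 left.
H2S +: excludes Clostridium difficile, Bacteroides fragilis, Clostridium tetani, Prevotella melaninogenica — 3 left.
Bile esculin -: all 3 remaining candidates are consistent.
Still consistent: Fusobacterium necrophorum, Fusobacterium nucleatum, Peptostreptococcus anaerobius.

3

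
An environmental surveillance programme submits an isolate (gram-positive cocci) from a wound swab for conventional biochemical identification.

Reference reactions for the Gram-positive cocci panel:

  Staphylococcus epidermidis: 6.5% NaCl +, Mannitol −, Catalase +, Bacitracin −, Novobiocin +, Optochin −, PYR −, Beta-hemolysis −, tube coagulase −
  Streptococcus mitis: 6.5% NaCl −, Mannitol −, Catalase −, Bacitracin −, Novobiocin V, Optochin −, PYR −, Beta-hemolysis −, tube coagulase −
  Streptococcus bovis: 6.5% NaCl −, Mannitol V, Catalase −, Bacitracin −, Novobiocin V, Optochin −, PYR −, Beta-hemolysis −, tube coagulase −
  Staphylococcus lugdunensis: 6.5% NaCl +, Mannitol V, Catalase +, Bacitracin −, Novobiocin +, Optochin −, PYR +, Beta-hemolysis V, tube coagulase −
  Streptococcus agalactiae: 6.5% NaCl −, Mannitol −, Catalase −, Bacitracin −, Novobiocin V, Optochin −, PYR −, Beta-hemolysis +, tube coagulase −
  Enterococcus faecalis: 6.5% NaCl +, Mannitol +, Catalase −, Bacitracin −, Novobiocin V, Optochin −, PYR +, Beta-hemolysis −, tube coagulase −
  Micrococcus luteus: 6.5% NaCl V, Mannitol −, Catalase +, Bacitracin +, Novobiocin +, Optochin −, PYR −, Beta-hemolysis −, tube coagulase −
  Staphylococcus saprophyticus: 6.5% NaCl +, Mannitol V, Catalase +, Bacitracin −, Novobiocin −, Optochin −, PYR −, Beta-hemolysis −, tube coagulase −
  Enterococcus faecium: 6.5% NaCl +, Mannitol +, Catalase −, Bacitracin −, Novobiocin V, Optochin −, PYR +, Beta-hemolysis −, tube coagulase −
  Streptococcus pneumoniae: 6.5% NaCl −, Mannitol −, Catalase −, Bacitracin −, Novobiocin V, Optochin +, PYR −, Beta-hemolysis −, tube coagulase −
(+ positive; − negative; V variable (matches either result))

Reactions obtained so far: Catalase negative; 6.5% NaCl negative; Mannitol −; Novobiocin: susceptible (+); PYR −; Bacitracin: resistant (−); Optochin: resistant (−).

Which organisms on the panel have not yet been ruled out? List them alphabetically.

Streptococcus agalactiae, Streptococcus bovis, Streptococcus mitis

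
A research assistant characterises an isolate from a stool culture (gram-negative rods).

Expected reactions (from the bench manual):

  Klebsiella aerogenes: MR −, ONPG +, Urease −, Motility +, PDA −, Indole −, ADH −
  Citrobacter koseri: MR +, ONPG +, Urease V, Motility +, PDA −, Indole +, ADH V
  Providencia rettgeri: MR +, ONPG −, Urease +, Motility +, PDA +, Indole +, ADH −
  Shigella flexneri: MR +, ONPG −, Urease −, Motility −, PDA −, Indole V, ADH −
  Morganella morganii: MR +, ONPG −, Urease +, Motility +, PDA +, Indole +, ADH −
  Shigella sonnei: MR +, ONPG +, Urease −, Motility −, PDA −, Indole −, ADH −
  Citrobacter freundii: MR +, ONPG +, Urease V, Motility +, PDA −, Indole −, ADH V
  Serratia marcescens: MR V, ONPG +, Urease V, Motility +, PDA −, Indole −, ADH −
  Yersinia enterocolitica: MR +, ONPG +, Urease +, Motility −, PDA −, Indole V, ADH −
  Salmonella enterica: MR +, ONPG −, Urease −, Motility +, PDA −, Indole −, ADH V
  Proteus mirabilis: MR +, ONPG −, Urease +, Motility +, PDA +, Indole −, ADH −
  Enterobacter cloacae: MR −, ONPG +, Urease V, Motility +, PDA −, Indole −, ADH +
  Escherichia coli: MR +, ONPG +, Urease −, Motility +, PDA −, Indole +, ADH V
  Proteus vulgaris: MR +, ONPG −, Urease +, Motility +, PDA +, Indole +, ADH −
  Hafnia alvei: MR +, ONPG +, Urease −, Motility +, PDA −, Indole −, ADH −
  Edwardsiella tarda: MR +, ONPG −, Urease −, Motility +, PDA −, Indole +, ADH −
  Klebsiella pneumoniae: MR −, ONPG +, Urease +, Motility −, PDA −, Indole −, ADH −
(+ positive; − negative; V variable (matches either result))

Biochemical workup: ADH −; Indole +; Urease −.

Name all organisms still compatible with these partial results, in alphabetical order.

Urease −: excludes 6 organisms — 11 left.
Indole +: excludes 7 organisms — 4 left.
ADH −: all 4 remaining candidates are consistent.

Citrobacter koseri, Edwardsiella tarda, Escherichia coli, Shigella flexneri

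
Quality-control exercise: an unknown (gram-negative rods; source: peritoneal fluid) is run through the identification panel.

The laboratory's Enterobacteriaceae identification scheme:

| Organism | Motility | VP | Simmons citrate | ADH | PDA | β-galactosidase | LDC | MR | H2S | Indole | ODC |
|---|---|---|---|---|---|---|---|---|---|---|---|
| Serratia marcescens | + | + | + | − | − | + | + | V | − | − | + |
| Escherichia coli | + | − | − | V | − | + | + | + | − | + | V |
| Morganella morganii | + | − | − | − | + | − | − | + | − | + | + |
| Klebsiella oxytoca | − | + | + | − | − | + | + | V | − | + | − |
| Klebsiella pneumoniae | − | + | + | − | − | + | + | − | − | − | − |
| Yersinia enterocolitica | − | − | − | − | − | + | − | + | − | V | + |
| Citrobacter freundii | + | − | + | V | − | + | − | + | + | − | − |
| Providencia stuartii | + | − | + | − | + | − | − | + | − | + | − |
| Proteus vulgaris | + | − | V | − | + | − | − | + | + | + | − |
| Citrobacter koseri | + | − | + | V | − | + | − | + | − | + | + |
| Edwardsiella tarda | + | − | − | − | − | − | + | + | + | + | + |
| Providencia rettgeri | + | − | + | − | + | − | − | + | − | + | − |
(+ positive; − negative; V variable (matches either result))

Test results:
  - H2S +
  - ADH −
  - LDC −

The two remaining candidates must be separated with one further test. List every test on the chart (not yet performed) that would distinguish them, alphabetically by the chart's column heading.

H2S +: excludes 9 organisms — 3 left.
LDC −: excludes Edwardsiella tarda — 2 left.
ADH −: all 2 remaining candidates are consistent.
Two candidates remain: Citrobacter freundii and Proteus vulgaris.
  Motility: + vs + — same for both, does not separate.
  VP: − vs − — same for both, does not separate.
  Simmons citrate: + vs V — variable for at least one, does not separate.
  PDA: Citrobacter freundii −, Proteus vulgaris + — discriminates.
  β-galactosidase: Citrobacter freundii +, Proteus vulgaris − — discriminates.
  MR: + vs + — same for both, does not separate.
  Indole: Citrobacter freundii −, Proteus vulgaris + — discriminates.
  ODC: − vs − — same for both, does not separate.

Indole, PDA, β-galactosidase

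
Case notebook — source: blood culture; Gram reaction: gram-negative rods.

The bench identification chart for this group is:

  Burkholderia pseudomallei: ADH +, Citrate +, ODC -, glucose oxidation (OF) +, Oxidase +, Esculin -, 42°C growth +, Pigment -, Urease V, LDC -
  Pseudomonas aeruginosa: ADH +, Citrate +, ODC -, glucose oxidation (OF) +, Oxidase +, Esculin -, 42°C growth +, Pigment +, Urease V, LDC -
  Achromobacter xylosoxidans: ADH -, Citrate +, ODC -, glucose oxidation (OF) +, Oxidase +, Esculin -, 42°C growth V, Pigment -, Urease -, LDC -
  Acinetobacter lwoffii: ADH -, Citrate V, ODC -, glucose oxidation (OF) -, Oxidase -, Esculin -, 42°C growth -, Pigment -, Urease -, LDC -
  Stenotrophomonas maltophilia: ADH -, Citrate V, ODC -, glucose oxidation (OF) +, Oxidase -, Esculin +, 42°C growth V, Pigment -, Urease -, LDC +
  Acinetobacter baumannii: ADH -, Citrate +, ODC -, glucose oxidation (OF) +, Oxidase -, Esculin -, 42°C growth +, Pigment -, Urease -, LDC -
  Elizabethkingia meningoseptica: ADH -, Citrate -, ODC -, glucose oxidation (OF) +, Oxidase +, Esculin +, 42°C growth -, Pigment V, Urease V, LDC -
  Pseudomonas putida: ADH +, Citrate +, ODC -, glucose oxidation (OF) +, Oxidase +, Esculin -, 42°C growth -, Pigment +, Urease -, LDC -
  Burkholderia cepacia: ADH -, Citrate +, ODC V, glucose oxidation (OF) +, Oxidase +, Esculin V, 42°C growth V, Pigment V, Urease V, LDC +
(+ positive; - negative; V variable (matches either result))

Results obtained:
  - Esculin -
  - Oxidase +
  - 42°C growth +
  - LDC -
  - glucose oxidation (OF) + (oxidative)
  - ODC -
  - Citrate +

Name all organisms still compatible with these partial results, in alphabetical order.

glucose oxidation (OF) +: excludes Acinetobacter lwoffii — 8 left.
ODC -: all 8 remaining candidates are consistent.
42°C growth +: excludes Elizabethkingia meningoseptica, Pseudomonas putida — 6 left.
Esculin -: excludes Stenotrophomonas maltophilia — 5 left.
Citrate +: all 5 remaining candidates are consistent.
LDC -: excludes Burkholderia cepacia — 4 left.
Oxidase +: excludes Acinetobacter baumannii — 3 left.

Achromobacter xylosoxidans, Burkholderia pseudomallei, Pseudomonas aeruginosa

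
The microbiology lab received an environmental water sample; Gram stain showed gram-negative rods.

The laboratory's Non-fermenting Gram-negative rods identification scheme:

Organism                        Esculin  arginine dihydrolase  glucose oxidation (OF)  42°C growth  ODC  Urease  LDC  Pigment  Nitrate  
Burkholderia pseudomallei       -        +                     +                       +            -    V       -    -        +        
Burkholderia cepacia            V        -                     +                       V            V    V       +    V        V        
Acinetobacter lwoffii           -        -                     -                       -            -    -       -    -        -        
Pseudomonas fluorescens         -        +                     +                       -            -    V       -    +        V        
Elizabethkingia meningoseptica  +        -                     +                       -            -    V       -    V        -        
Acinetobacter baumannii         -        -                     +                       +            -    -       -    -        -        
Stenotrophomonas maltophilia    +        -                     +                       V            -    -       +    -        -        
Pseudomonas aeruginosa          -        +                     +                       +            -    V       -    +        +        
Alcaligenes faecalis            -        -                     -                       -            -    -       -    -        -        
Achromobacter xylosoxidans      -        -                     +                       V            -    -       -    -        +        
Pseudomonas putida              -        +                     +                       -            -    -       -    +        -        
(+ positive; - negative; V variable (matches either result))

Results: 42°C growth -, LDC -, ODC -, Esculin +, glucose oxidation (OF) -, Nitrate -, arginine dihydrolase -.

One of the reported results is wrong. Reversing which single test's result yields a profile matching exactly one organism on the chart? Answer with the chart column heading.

glucose oxidation (OF)

As reported, no row in the chart matches all 7 reactions.
Reversing 42°C growth → still no organism matches.
Reversing Esculin → 2 organisms match (not unique).
Reversing Nitrate → still no organism matches.
Reversing ODC → still no organism matches.
Reversing arginine dihydrolase → still no organism matches.
Reversing glucose oxidation (OF) (to +) → unique match: Elizabethkingia meningoseptica.
Reversing LDC → still no organism matches.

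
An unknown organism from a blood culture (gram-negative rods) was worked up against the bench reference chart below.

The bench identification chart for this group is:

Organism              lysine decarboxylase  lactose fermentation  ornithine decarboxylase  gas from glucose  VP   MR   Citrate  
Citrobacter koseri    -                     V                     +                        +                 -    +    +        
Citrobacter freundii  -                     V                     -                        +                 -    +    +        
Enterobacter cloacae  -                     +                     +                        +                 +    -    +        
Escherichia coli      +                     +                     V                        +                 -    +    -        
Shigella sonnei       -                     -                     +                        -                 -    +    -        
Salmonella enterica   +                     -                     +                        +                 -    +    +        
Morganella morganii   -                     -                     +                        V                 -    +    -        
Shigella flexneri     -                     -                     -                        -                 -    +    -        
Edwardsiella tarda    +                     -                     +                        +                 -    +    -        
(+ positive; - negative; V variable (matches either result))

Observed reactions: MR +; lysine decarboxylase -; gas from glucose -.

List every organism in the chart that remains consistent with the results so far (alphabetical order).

Morganella morganii, Shigella flexneri, Shigella sonnei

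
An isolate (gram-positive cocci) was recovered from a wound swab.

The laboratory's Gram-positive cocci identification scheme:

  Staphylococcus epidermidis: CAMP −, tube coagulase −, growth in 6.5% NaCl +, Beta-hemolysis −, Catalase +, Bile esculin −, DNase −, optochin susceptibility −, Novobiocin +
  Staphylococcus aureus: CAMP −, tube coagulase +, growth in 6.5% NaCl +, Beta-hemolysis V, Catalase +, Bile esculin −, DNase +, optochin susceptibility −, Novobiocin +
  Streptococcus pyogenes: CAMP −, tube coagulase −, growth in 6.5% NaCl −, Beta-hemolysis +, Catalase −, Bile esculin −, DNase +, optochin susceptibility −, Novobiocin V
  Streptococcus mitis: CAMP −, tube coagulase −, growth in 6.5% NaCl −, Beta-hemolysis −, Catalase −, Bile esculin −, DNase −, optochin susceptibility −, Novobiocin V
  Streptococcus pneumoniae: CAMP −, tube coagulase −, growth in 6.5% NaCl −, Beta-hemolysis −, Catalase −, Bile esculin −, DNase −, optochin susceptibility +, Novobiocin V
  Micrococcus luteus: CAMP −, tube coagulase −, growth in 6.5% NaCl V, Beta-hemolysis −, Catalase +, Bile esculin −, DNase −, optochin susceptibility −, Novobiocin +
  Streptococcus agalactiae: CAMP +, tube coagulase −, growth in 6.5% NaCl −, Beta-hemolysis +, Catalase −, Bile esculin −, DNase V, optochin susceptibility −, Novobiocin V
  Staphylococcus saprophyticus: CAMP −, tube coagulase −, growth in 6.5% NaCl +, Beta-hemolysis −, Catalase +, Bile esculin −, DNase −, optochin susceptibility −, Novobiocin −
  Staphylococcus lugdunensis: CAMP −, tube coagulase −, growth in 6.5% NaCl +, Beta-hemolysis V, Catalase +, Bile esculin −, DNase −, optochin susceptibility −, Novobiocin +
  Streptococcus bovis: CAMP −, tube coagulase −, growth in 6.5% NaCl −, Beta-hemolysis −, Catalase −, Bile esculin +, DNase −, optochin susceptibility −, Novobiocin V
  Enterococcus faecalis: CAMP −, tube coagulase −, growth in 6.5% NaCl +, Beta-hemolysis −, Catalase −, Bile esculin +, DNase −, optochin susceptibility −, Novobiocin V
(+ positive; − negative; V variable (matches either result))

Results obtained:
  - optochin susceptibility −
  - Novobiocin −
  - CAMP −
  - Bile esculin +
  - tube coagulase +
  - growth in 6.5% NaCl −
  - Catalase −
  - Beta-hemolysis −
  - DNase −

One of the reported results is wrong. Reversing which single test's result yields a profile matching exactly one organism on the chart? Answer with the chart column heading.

tube coagulase

As reported, no row in the chart matches all 9 reactions.
Reversing DNase → still no organism matches.
Reversing Catalase → still no organism matches.
Reversing Bile esculin → still no organism matches.
Reversing CAMP → still no organism matches.
Reversing tube coagulase (to −) → unique match: Streptococcus bovis.
Reversing Beta-hemolysis → still no organism matches.
Reversing growth in 6.5% NaCl → still no organism matches.
Reversing Novobiocin → still no organism matches.
Reversing optochin susceptibility → still no organism matches.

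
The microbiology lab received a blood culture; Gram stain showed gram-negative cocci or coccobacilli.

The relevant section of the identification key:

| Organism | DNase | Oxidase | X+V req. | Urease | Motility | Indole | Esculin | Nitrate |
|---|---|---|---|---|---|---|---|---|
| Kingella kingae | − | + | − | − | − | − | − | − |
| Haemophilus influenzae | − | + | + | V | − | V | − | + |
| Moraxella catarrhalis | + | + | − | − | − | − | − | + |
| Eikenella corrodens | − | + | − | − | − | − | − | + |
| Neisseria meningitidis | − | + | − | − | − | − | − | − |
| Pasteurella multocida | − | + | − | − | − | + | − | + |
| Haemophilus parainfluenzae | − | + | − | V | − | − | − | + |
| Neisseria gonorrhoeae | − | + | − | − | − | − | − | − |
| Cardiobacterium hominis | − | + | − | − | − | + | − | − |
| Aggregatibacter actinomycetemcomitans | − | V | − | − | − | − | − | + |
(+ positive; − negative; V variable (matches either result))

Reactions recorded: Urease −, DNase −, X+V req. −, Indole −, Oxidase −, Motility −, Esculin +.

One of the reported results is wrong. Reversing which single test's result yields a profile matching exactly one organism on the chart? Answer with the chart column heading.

Esculin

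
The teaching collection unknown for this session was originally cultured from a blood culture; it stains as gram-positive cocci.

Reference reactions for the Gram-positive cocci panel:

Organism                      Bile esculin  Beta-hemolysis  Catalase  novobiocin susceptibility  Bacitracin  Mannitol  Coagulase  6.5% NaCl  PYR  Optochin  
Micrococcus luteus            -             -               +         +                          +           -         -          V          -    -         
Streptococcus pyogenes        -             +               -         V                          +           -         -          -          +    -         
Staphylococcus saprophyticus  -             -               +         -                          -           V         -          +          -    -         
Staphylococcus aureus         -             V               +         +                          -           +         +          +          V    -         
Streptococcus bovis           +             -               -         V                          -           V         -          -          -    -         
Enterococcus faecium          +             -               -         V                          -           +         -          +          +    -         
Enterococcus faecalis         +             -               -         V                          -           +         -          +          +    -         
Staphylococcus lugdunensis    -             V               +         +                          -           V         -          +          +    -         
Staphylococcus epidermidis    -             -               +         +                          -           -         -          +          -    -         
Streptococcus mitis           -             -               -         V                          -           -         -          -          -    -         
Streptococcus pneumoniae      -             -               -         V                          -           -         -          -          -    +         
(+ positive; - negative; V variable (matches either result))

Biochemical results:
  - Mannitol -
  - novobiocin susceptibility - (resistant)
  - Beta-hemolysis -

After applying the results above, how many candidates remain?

4

Beta-hemolysis -: excludes Streptococcus pyogenes — 10 left.
Mannitol -: excludes Staphylococcus aureus, Enterococcus faecium, Enterococcus faecalis — 7 left.
novobiocin susceptibility -: excludes Micrococcus luteus, Staphylococcus lugdunensis, Staphylococcus epidermidis — 4 left.
Still consistent: Staphylococcus saprophyticus, Streptococcus bovis, Streptococcus mitis, Streptococcus pneumoniae.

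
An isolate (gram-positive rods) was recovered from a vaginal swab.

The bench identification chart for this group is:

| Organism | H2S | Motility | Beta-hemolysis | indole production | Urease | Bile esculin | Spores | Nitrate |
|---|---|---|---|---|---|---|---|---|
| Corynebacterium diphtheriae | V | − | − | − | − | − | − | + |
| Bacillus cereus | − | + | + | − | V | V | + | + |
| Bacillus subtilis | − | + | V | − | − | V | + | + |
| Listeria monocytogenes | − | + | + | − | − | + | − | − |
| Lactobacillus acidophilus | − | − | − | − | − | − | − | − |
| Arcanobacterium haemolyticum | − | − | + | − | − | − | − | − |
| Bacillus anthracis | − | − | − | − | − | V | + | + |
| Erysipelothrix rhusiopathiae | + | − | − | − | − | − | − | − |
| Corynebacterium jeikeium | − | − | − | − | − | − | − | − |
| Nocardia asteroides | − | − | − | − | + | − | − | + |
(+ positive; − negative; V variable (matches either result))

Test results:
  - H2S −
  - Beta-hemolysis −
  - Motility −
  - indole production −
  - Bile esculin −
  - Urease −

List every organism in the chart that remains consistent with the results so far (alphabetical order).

Bacillus anthracis, Corynebacterium diphtheriae, Corynebacterium jeikeium, Lactobacillus acidophilus

Beta-hemolysis −: excludes Bacillus cereus, Listeria monocytogenes, Arcanobacterium haemolyticum — 7 left.
H2S −: excludes Erysipelothrix rhusiopathiae — 6 left.
indole production −: all 6 remaining candidates are consistent.
Motility −: excludes Bacillus subtilis — 5 left.
Urease −: excludes Nocardia asteroides — 4 left.
Bile esculin −: all 4 remaining candidates are consistent.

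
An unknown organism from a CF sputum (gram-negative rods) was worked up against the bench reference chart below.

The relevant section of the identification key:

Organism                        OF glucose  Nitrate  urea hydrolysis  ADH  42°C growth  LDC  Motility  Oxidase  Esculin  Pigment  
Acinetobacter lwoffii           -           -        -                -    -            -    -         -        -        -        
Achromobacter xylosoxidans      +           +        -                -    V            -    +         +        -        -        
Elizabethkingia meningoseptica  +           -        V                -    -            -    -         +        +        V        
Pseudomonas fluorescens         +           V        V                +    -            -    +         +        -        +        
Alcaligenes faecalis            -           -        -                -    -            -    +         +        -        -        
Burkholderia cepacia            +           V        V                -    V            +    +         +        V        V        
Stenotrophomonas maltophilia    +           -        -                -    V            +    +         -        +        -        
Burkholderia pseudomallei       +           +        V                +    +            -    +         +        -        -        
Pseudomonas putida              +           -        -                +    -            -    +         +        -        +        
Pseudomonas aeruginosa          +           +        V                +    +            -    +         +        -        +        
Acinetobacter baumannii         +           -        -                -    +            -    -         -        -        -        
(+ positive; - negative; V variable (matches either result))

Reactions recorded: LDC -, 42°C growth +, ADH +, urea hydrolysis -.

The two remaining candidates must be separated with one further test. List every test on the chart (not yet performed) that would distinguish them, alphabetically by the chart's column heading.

Pigment

urea hydrolysis -: all 11 remaining candidates are consistent.
LDC -: excludes Burkholderia cepacia, Stenotrophomonas maltophilia — 9 left.
ADH +: excludes 5 organisms — 4 left.
42°C growth +: excludes Pseudomonas fluorescens, Pseudomonas putida — 2 left.
Two candidates remain: Burkholderia pseudomallei and Pseudomonas aeruginosa.
  OF glucose: + vs + — same for both, does not separate.
  Nitrate: + vs + — same for both, does not separate.
  Motility: + vs + — same for both, does not separate.
  Oxidase: + vs + — same for both, does not separate.
  Esculin: - vs - — same for both, does not separate.
  Pigment: Burkholderia pseudomallei -, Pseudomonas aeruginosa + — discriminates.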